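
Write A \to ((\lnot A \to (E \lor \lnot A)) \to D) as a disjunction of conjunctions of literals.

A \to ((\lnot A \to (E \lor \lnot A)) \to D)
= \lnot A \lor ((\lnot A \to (E \lor \lnot A)) \to D)   [eliminate \to]
= \lnot A \lor \lnot (\lnot A \to (E \lor \lnot A)) \lor D   [eliminate \to]
= \lnot A \lor \lnot (\lnot \lnot A \lor E \lor \lnot A) \lor D   [eliminate \to]
= \lnot A \lor (\lnot \lnot \lnot A \land \lnot E \land \lnot \lnot A) \lor D   [De Morgan]
= \lnot A \lor (\lnot A \land \lnot E \land \lnot \lnot A) \lor D   [double negation]
= \lnot A \lor (\lnot A \land \lnot E \land A) \lor D   [double negation]
= \lnot A \lor D   [simplify]

\lnot A \lor D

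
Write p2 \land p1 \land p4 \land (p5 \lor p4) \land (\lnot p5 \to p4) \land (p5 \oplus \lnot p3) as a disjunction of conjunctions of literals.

p2 \land p1 \land p4 \land (p5 \lor p4) \land (\lnot p5 \to p4) \land (p5 \oplus \lnot p3)
= p2 \land p1 \land p4 \land (p5 \lor p4) \land (\lnot \lnot p5 \lor p4) \land (p5 \oplus \lnot p3)   [eliminate \to]
= p2 \land p1 \land p4 \land (p5 \lor p4) \land (\lnot \lnot p5 \lor p4) \land ((p5 \land \lnot \lnot p3) \lor (\lnot p5 \land \lnot p3))   [expand \oplus]
= p2 \land p1 \land p4 \land (p5 \lor p4) \land (p5 \lor p4) \land ((p5 \land \lnot \lnot p3) \lor (\lnot p5 \land \lnot p3))   [double negation]
= p2 \land p1 \land p4 \land (p5 \lor p4) \land (p5 \lor p4) \land ((p5 \land p3) \lor (\lnot p5 \land \lnot p3))   [double negation]
= (p2 \land p1 \land p4 \land p5 \land p5 \land p5 \land p3) \lor (p2 \land p1 \land p4 \land p5 \land p5 \land \lnot p5 \land \lnot p3) \lor (p2 \land p1 \land p4 \land p5 \land p4 \land p5 \land p3) \lor (p2 \land p1 \land p4 \land p5 \land p4 \land \lnot p5 \land \lnot p3) \lor (p2 \land p1 \land p4 \land p4 \land p5 \land p5 \land p3) \lor (p2 \land p1 \land p4 \land p4 \land p5 \land \lnot p5 \land \lnot p3) \lor (p2 \land p1 \land p4 \land p4 \land p4 \land p5 \land p3) \lor (p2 \land p1 \land p4 \land p4 \land p4 \land \lnot p5 \land \lnot p3)   [distribute \land over \lor]
= (p2 \land p1 \land p4 \land p5 \land p3) \lor (p2 \land p1 \land p4 \land \lnot p5 \land \lnot p3)   [simplify]

(p2 \land p1 \land p4 \land p5 \land p3) \lor (p2 \land p1 \land p4 \land \lnot p5 \land \lnot p3)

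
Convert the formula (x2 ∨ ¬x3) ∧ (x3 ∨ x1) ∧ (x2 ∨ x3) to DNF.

(x2 ∧ x3) ∨ (x2 ∧ x1)

(x2 ∨ ¬x3) ∧ (x3 ∨ x1) ∧ (x2 ∨ x3)
≡ (x2 ∧ x3 ∧ x2) ∨ (x2 ∧ x3 ∧ x3) ∨ (x2 ∧ x1 ∧ x2) ∨ (x2 ∧ x1 ∧ x3) ∨ (¬x3 ∧ x3 ∧ x2) ∨ (¬x3 ∧ x3 ∧ x3) ∨ (¬x3 ∧ x1 ∧ x2) ∨ (¬x3 ∧ x1 ∧ x3)   [distribute ∧ over ∨]
≡ (x2 ∧ x3) ∨ (x2 ∧ x1)   [simplify]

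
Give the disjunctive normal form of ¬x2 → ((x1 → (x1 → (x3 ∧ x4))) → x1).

x2 ∨ x1

¬x2 → ((x1 → (x1 → (x3 ∧ x4))) → x1)
⇔ ¬¬x2 ∨ ((x1 → (x1 → (x3 ∧ x4))) → x1)
⇔ ¬¬x2 ∨ ¬(x1 → (x1 → (x3 ∧ x4))) ∨ x1
⇔ ¬¬x2 ∨ ¬(¬x1 ∨ (x1 → (x3 ∧ x4))) ∨ x1
⇔ ¬¬x2 ∨ ¬(¬x1 ∨ ¬x1 ∨ (x3 ∧ x4)) ∨ x1
⇔ x2 ∨ ¬(¬x1 ∨ ¬x1 ∨ (x3 ∧ x4)) ∨ x1
⇔ x2 ∨ (¬¬x1 ∧ ¬¬x1 ∧ ¬(x3 ∧ x4)) ∨ x1
⇔ x2 ∨ (x1 ∧ ¬¬x1 ∧ ¬(x3 ∧ x4)) ∨ x1
⇔ x2 ∨ (x1 ∧ x1 ∧ ¬(x3 ∧ x4)) ∨ x1
⇔ x2 ∨ (x1 ∧ x1 ∧ (¬x3 ∨ ¬x4)) ∨ x1
⇔ x2 ∨ (x1 ∧ x1 ∧ ¬x3) ∨ (x1 ∧ x1 ∧ ¬x4) ∨ x1
⇔ x2 ∨ x1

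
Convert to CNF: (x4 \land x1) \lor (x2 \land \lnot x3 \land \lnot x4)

(x4 \lor x2) \land (x4 \lor \lnot x3) \land (x1 \lor x2) \land (x1 \lor \lnot x3) \land (x1 \lor \lnot x4)

(x4 \land x1) \lor (x2 \land \lnot x3 \land \lnot x4)
⇔ (x4 \lor x2) \land (x4 \lor \lnot x3) \land (x4 \lor \lnot x4) \land (x1 \lor x2) \land (x1 \lor \lnot x3) \land (x1 \lor \lnot x4)   [distribute \lor over \land]
⇔ (x4 \lor x2) \land (x4 \lor \lnot x3) \land (x1 \lor x2) \land (x1 \lor \lnot x3) \land (x1 \lor \lnot x4)   [simplify]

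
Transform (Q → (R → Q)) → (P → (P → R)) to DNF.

(Q → (R → Q)) → (P → (P → R))
≡ ¬(Q → (R → Q)) ∨ (P → (P → R))   [eliminate →]
≡ ¬(¬Q ∨ (R → Q)) ∨ (P → (P → R))   [eliminate →]
≡ ¬(¬Q ∨ ¬R ∨ Q) ∨ (P → (P → R))   [eliminate →]
≡ ¬(¬Q ∨ ¬R ∨ Q) ∨ ¬P ∨ (P → R)   [eliminate →]
≡ ¬(¬Q ∨ ¬R ∨ Q) ∨ ¬P ∨ ¬P ∨ R   [eliminate →]
≡ (¬¬Q ∧ ¬¬R ∧ ¬Q) ∨ ¬P ∨ ¬P ∨ R   [De Morgan]
≡ (Q ∧ ¬¬R ∧ ¬Q) ∨ ¬P ∨ ¬P ∨ R   [double negation]
≡ (Q ∧ R ∧ ¬Q) ∨ ¬P ∨ ¬P ∨ R   [double negation]
≡ ¬P ∨ R   [simplify]

¬P ∨ R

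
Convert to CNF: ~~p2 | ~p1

~~p2 | ~p1
≡ p2 | ~p1   [double negation]

p2 | ~p1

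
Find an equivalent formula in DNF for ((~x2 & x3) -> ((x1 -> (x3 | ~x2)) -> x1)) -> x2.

((~x2 & x3) -> ((x1 -> (x3 | ~x2)) -> x1)) -> x2
≡ ~((~x2 & x3) -> ((x1 -> (x3 | ~x2)) -> x1)) | x2   — eliminate ->
≡ ~(~(~x2 & x3) | ((x1 -> (x3 | ~x2)) -> x1)) | x2   — eliminate ->
≡ ~(~(~x2 & x3) | ~(x1 -> (x3 | ~x2)) | x1) | x2   — eliminate ->
≡ ~(~(~x2 & x3) | ~(~x1 | x3 | ~x2) | x1) | x2   — eliminate ->
≡ (~~(~x2 & x3) & ~~(~x1 | x3 | ~x2) & ~x1) | x2   — De Morgan
≡ (~x2 & x3 & ~~(~x1 | x3 | ~x2) & ~x1) | x2   — double negation
≡ (~x2 & x3 & (~x1 | x3 | ~x2) & ~x1) | x2   — double negation
≡ (~x2 & x3 & ~x1 & ~x1) | (~x2 & x3 & x3 & ~x1) | (~x2 & x3 & ~x2 & ~x1) | x2   — distribute & over |
≡ (~x2 & x3 & ~x1) | x2   — simplify

(~x2 & x3 & ~x1) | x2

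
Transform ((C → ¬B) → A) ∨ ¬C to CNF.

((C → ¬B) → A) ∨ ¬C
≡ ¬(C → ¬B) ∨ A ∨ ¬C   (eliminate →)
≡ ¬(¬C ∨ ¬B) ∨ A ∨ ¬C   (eliminate →)
≡ (¬¬C ∧ ¬¬B) ∨ A ∨ ¬C   (De Morgan)
≡ (C ∧ ¬¬B) ∨ A ∨ ¬C   (double negation)
≡ (C ∧ B) ∨ A ∨ ¬C   (double negation)
≡ (C ∨ A ∨ ¬C) ∧ (B ∨ A ∨ ¬C)   (distribute ∨ over ∧)
≡ B ∨ A ∨ ¬C   (simplify)

B ∨ A ∨ ¬C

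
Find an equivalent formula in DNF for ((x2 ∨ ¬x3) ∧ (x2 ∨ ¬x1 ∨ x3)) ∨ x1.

x2 ∨ (¬x3 ∧ ¬x1) ∨ x1

((x2 ∨ ¬x3) ∧ (x2 ∨ ¬x1 ∨ x3)) ∨ x1
≡ (x2 ∧ x2) ∨ (x2 ∧ ¬x1) ∨ (x2 ∧ x3) ∨ (¬x3 ∧ x2) ∨ (¬x3 ∧ ¬x1) ∨ (¬x3 ∧ x3) ∨ x1
≡ x2 ∨ (¬x3 ∧ ¬x1) ∨ x1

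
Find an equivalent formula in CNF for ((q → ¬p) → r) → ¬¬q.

¬r ∨ q

((q → ¬p) → r) → ¬¬q
≡ ¬((q → ¬p) → r) ∨ ¬¬q   — eliminate →
≡ ¬(¬(q → ¬p) ∨ r) ∨ ¬¬q   — eliminate →
≡ ¬(¬(¬q ∨ ¬p) ∨ r) ∨ ¬¬q   — eliminate →
≡ (¬¬(¬q ∨ ¬p) ∧ ¬r) ∨ ¬¬q   — De Morgan
≡ ((¬q ∨ ¬p) ∧ ¬r) ∨ ¬¬q   — double negation
≡ ((¬q ∨ ¬p) ∧ ¬r) ∨ q   — double negation
≡ (¬q ∨ ¬p ∨ q) ∧ (¬r ∨ q)   — distribute ∨ over ∧
≡ ¬r ∨ q   — simplify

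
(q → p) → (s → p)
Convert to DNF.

(q ∧ ¬p) ∨ ¬s ∨ p

(q → p) → (s → p)
= ¬(q → p) ∨ (s → p)   [eliminate →]
= ¬(¬q ∨ p) ∨ (s → p)   [eliminate →]
= ¬(¬q ∨ p) ∨ ¬s ∨ p   [eliminate →]
= (¬¬q ∧ ¬p) ∨ ¬s ∨ p   [De Morgan]
= (q ∧ ¬p) ∨ ¬s ∨ p   [double negation]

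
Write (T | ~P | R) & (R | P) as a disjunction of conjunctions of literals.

(T & P) | R

(T | ~P | R) & (R | P)
= (T & R) | (T & P) | (~P & R) | (~P & P) | (R & R) | (R & P)   (distribute & over |)
= (T & P) | R   (simplify)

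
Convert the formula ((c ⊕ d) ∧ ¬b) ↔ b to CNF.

((c ⊕ d) ∧ ¬b) ↔ b
≡ (((c ⊕ d) ∧ ¬b) → b) ∧ (b → ((c ⊕ d) ∧ ¬b))   — eliminate ↔
≡ (¬((c ⊕ d) ∧ ¬b) ∨ b) ∧ (b → ((c ⊕ d) ∧ ¬b))   — eliminate →
≡ (¬((c ∨ d) ∧ ¬(c ∧ d) ∧ ¬b) ∨ b) ∧ (b → ((c ⊕ d) ∧ ¬b))   — expand ⊕
≡ (¬((c ∨ d) ∧ ¬(c ∧ d) ∧ ¬b) ∨ b) ∧ (¬b ∨ ((c ⊕ d) ∧ ¬b))   — eliminate →
≡ (¬((c ∨ d) ∧ ¬(c ∧ d) ∧ ¬b) ∨ b) ∧ (¬b ∨ ((c ∨ d) ∧ ¬(c ∧ d) ∧ ¬b))   — expand ⊕
≡ (¬(c ∨ d) ∨ ¬¬(c ∧ d) ∨ ¬¬b ∨ b) ∧ (¬b ∨ ((c ∨ d) ∧ ¬(c ∧ d) ∧ ¬b))   — De Morgan
≡ ((¬c ∧ ¬d) ∨ ¬¬(c ∧ d) ∨ ¬¬b ∨ b) ∧ (¬b ∨ ((c ∨ d) ∧ ¬(c ∧ d) ∧ ¬b))   — De Morgan
≡ ((¬c ∧ ¬d) ∨ (c ∧ d) ∨ ¬¬b ∨ b) ∧ (¬b ∨ ((c ∨ d) ∧ ¬(c ∧ d) ∧ ¬b))   — double negation
≡ ((¬c ∧ ¬d) ∨ (c ∧ d) ∨ b ∨ b) ∧ (¬b ∨ ((c ∨ d) ∧ ¬(c ∧ d) ∧ ¬b))   — double negation
≡ ((¬c ∧ ¬d) ∨ (c ∧ d) ∨ b ∨ b) ∧ (¬b ∨ ((c ∨ d) ∧ (¬c ∨ ¬d) ∧ ¬b))   — De Morgan
≡ (¬c ∨ c ∨ b ∨ b) ∧ (¬c ∨ d ∨ b ∨ b) ∧ (¬d ∨ c ∨ b ∨ b) ∧ (¬d ∨ d ∨ b ∨ b) ∧ (¬b ∨ c ∨ d) ∧ (¬b ∨ ¬c ∨ ¬d) ∧ (¬b ∨ ¬b)   — distribute ∨ over ∧
≡ (¬c ∨ d ∨ b) ∧ (¬d ∨ c ∨ b) ∧ ¬b   — simplify

(¬c ∨ d ∨ b) ∧ (¬d ∨ c ∨ b) ∧ ¬b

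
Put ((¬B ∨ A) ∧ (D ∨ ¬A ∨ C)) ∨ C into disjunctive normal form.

(¬B ∧ D) ∨ (¬B ∧ ¬A) ∨ (A ∧ D) ∨ C

((¬B ∨ A) ∧ (D ∨ ¬A ∨ C)) ∨ C
⇔ (¬B ∧ D) ∨ (¬B ∧ ¬A) ∨ (¬B ∧ C) ∨ (A ∧ D) ∨ (A ∧ ¬A) ∨ (A ∧ C) ∨ C   [distribute ∧ over ∨]
⇔ (¬B ∧ D) ∨ (¬B ∧ ¬A) ∨ (A ∧ D) ∨ C   [simplify]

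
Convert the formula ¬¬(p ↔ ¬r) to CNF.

(¬p ∨ ¬r) ∧ (r ∨ p)

¬¬(p ↔ ¬r)
≡ ¬¬((p → ¬r) ∧ (¬r → p))   [eliminate ↔]
≡ ¬¬((¬p ∨ ¬r) ∧ (¬r → p))   [eliminate →]
≡ ¬¬((¬p ∨ ¬r) ∧ (¬¬r ∨ p))   [eliminate →]
≡ (¬p ∨ ¬r) ∧ (¬¬r ∨ p)   [double negation]
≡ (¬p ∨ ¬r) ∧ (r ∨ p)   [double negation]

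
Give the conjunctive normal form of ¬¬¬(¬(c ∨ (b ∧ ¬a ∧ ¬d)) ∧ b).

(c ∨ ¬a ∨ ¬b) ∧ (c ∨ ¬d ∨ ¬b)

¬¬¬(¬(c ∨ (b ∧ ¬a ∧ ¬d)) ∧ b)
≡ ¬(¬(c ∨ (b ∧ ¬a ∧ ¬d)) ∧ b)
≡ ¬¬(c ∨ (b ∧ ¬a ∧ ¬d)) ∨ ¬b
≡ c ∨ (b ∧ ¬a ∧ ¬d) ∨ ¬b
≡ (c ∨ b ∨ ¬b) ∧ (c ∨ ¬a ∨ ¬b) ∧ (c ∨ ¬d ∨ ¬b)
≡ (c ∨ ¬a ∨ ¬b) ∧ (c ∨ ¬d ∨ ¬b)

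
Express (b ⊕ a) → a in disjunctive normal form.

(b ⊕ a) → a
≡ ¬(b ⊕ a) ∨ a   [eliminate →]
≡ ¬((b ∧ ¬a) ∨ (¬b ∧ a)) ∨ a   [expand ⊕]
≡ (¬(b ∧ ¬a) ∧ ¬(¬b ∧ a)) ∨ a   [De Morgan]
≡ ((¬b ∨ ¬¬a) ∧ ¬(¬b ∧ a)) ∨ a   [De Morgan]
≡ ((¬b ∨ a) ∧ ¬(¬b ∧ a)) ∨ a   [double negation]
≡ ((¬b ∨ a) ∧ (¬¬b ∨ ¬a)) ∨ a   [De Morgan]
≡ ((¬b ∨ a) ∧ (b ∨ ¬a)) ∨ a   [double negation]
≡ (¬b ∧ b) ∨ (¬b ∧ ¬a) ∨ (a ∧ b) ∨ (a ∧ ¬a) ∨ a   [distribute ∧ over ∨]
≡ (¬b ∧ ¬a) ∨ a   [simplify]

(¬b ∧ ¬a) ∨ a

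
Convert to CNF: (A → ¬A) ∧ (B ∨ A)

¬A ∧ (B ∨ A)

(A → ¬A) ∧ (B ∨ A)
≡ (¬A ∨ ¬A) ∧ (B ∨ A)   — eliminate →
≡ ¬A ∧ (B ∨ A)   — simplify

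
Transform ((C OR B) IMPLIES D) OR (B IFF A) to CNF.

((C OR B) IMPLIES D) OR (B IFF A)
≡ NOT (C OR B) OR D OR (B IFF A)   (eliminate IMPLIES)
≡ NOT (C OR B) OR D OR ((B IMPLIES A) AND (A IMPLIES B))   (eliminate IFF)
≡ NOT (C OR B) OR D OR ((NOT B OR A) AND (A IMPLIES B))   (eliminate IMPLIES)
≡ NOT (C OR B) OR D OR ((NOT B OR A) AND (NOT A OR B))   (eliminate IMPLIES)
≡ (NOT C AND NOT B) OR D OR ((NOT B OR A) AND (NOT A OR B))   (De Morgan)
≡ (NOT C OR D OR NOT B OR A) AND (NOT C OR D OR NOT A OR B) AND (NOT B OR D OR NOT B OR A) AND (NOT B OR D OR NOT A OR B)   (distribute OR over AND)
≡ (NOT C OR D OR NOT A OR B) AND (NOT B OR D OR A)   (simplify)

(NOT C OR D OR NOT A OR B) AND (NOT B OR D OR A)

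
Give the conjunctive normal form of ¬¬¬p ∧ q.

¬¬¬p ∧ q
= ¬p ∧ q   (double negation)

¬p ∧ q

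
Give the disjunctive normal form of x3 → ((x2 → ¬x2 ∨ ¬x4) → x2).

x3 → ((x2 → ¬x2 ∨ ¬x4) → x2)
⇔ ¬x3 ∨ ((x2 → ¬x2 ∨ ¬x4) → x2)   (eliminate →)
⇔ ¬x3 ∨ ¬(x2 → ¬x2 ∨ ¬x4) ∨ x2   (eliminate →)
⇔ ¬x3 ∨ ¬(¬x2 ∨ ¬x2 ∨ ¬x4) ∨ x2   (eliminate →)
⇔ ¬x3 ∨ ¬¬x2 ∧ ¬¬x2 ∧ ¬¬x4 ∨ x2   (De Morgan)
⇔ ¬x3 ∨ x2 ∧ ¬¬x2 ∧ ¬¬x4 ∨ x2   (double negation)
⇔ ¬x3 ∨ x2 ∧ x2 ∧ ¬¬x4 ∨ x2   (double negation)
⇔ ¬x3 ∨ x2 ∧ x2 ∧ x4 ∨ x2   (double negation)
⇔ ¬x3 ∨ x2   (simplify)

¬x3 ∨ x2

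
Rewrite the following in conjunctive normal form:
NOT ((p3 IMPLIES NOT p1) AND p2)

(p3 OR NOT p2) AND (p1 OR NOT p2)

NOT ((p3 IMPLIES NOT p1) AND p2)
≡ NOT ((NOT p3 OR NOT p1) AND p2)   [eliminate IMPLIES]
≡ NOT (NOT p3 OR NOT p1) OR NOT p2   [De Morgan]
≡ (NOT NOT p3 AND NOT NOT p1) OR NOT p2   [De Morgan]
≡ (p3 AND NOT NOT p1) OR NOT p2   [double negation]
≡ (p3 AND p1) OR NOT p2   [double negation]
≡ (p3 OR NOT p2) AND (p1 OR NOT p2)   [distribute OR over AND]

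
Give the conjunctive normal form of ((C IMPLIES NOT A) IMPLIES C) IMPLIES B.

((C IMPLIES NOT A) IMPLIES C) IMPLIES B
≡ NOT ((C IMPLIES NOT A) IMPLIES C) OR B   [eliminate IMPLIES]
≡ NOT (NOT (C IMPLIES NOT A) OR C) OR B   [eliminate IMPLIES]
≡ NOT (NOT (NOT C OR NOT A) OR C) OR B   [eliminate IMPLIES]
≡ (NOT NOT (NOT C OR NOT A) AND NOT C) OR B   [De Morgan]
≡ ((NOT C OR NOT A) AND NOT C) OR B   [double negation]
≡ (NOT C OR NOT A OR B) AND (NOT C OR B)   [distribute OR over AND]
≡ NOT C OR B   [simplify]

NOT C OR B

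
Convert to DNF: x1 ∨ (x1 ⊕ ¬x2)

x1 ∨ (x1 ⊕ ¬x2)
≡ x1 ∨ (x1 ∧ ¬¬x2) ∨ (¬x1 ∧ ¬x2)   [expand ⊕]
≡ x1 ∨ (x1 ∧ x2) ∨ (¬x1 ∧ ¬x2)   [double negation]
≡ x1 ∨ (¬x1 ∧ ¬x2)   [simplify]

x1 ∨ (¬x1 ∧ ¬x2)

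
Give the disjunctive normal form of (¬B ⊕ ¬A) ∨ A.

(¬B ⊕ ¬A) ∨ A
= ¬B ∧ ¬¬A ∨ ¬¬B ∧ ¬A ∨ A   [expand ⊕]
= ¬B ∧ A ∨ ¬¬B ∧ ¬A ∨ A   [double negation]
= ¬B ∧ A ∨ B ∧ ¬A ∨ A   [double negation]
= B ∧ ¬A ∨ A   [simplify]

B ∧ ¬A ∨ A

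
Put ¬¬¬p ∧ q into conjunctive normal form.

¬p ∧ q

¬¬¬p ∧ q
⇔ ¬p ∧ q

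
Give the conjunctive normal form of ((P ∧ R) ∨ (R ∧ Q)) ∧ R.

((P ∧ R) ∨ (R ∧ Q)) ∧ R
≡ (P ∨ R) ∧ (P ∨ Q) ∧ (R ∨ R) ∧ (R ∨ Q) ∧ R   — distribute ∨ over ∧
≡ (P ∨ Q) ∧ R   — simplify

(P ∨ Q) ∧ R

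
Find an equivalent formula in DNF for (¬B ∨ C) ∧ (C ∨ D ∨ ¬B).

¬B ∨ C

(¬B ∨ C) ∧ (C ∨ D ∨ ¬B)
≡ (¬B ∧ C) ∨ (¬B ∧ D) ∨ (¬B ∧ ¬B) ∨ (C ∧ C) ∨ (C ∧ D) ∨ (C ∧ ¬B)   [distribute ∧ over ∨]
≡ ¬B ∨ C   [simplify]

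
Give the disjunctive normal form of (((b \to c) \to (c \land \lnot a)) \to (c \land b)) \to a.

(((b \to c) \to (c \land \lnot a)) \to (c \land b)) \to a
⇔ \lnot (((b \to c) \to (c \land \lnot a)) \to (c \land b)) \lor a   (eliminate \to)
⇔ \lnot (\lnot ((b \to c) \to (c \land \lnot a)) \lor (c \land b)) \lor a   (eliminate \to)
⇔ \lnot (\lnot (\lnot (b \to c) \lor (c \land \lnot a)) \lor (c \land b)) \lor a   (eliminate \to)
⇔ \lnot (\lnot (\lnot (\lnot b \lor c) \lor (c \land \lnot a)) \lor (c \land b)) \lor a   (eliminate \to)
⇔ (\lnot \lnot (\lnot (\lnot b \lor c) \lor (c \land \lnot a)) \land \lnot (c \land b)) \lor a   (De Morgan)
⇔ ((\lnot (\lnot b \lor c) \lor (c \land \lnot a)) \land \lnot (c \land b)) \lor a   (double negation)
⇔ (((\lnot \lnot b \land \lnot c) \lor (c \land \lnot a)) \land \lnot (c \land b)) \lor a   (De Morgan)
⇔ (((b \land \lnot c) \lor (c \land \lnot a)) \land \lnot (c \land b)) \lor a   (double negation)
⇔ (((b \land \lnot c) \lor (c \land \lnot a)) \land (\lnot c \lor \lnot b)) \lor a   (De Morgan)
⇔ (b \land \lnot c \land \lnot c) \lor (b \land \lnot c \land \lnot b) \lor (c \land \lnot a \land \lnot c) \lor (c \land \lnot a \land \lnot b) \lor a   (distribute \land over \lor)
⇔ (b \land \lnot c) \lor (c \land \lnot a \land \lnot b) \lor a   (simplify)

(b \land \lnot c) \lor (c \land \lnot a \land \lnot b) \lor a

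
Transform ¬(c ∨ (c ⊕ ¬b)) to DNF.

¬(c ∨ (c ⊕ ¬b))
≡ ¬(c ∨ c ∧ ¬¬b ∨ ¬c ∧ ¬b)   [expand ⊕]
≡ ¬c ∧ ¬(c ∧ ¬¬b) ∧ ¬(¬c ∧ ¬b)   [De Morgan]
≡ ¬c ∧ (¬c ∨ ¬¬¬b) ∧ ¬(¬c ∧ ¬b)   [De Morgan]
≡ ¬c ∧ (¬c ∨ ¬b) ∧ ¬(¬c ∧ ¬b)   [double negation]
≡ ¬c ∧ (¬c ∨ ¬b) ∧ (¬¬c ∨ ¬¬b)   [De Morgan]
≡ ¬c ∧ (¬c ∨ ¬b) ∧ (c ∨ ¬¬b)   [double negation]
≡ ¬c ∧ (¬c ∨ ¬b) ∧ (c ∨ b)   [double negation]
≡ ¬c ∧ ¬c ∧ c ∨ ¬c ∧ ¬c ∧ b ∨ ¬c ∧ ¬b ∧ c ∨ ¬c ∧ ¬b ∧ b   [distribute ∧ over ∨]
≡ ¬c ∧ b   [simplify]

¬c ∧ b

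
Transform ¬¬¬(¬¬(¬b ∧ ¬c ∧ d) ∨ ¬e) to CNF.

(b ∨ c ∨ ¬d) ∧ e

¬¬¬(¬¬(¬b ∧ ¬c ∧ d) ∨ ¬e)
≡ ¬(¬¬(¬b ∧ ¬c ∧ d) ∨ ¬e)   (double negation)
≡ ¬¬¬(¬b ∧ ¬c ∧ d) ∧ ¬¬e   (De Morgan)
≡ ¬(¬b ∧ ¬c ∧ d) ∧ ¬¬e   (double negation)
≡ (¬¬b ∨ ¬¬c ∨ ¬d) ∧ ¬¬e   (De Morgan)
≡ (b ∨ ¬¬c ∨ ¬d) ∧ ¬¬e   (double negation)
≡ (b ∨ c ∨ ¬d) ∧ ¬¬e   (double negation)
≡ (b ∨ c ∨ ¬d) ∧ e   (double negation)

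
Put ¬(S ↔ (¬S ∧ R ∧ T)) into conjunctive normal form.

(S ∨ R) ∧ (S ∨ T)

¬(S ↔ (¬S ∧ R ∧ T))
≡ ¬((S → (¬S ∧ R ∧ T)) ∧ ((¬S ∧ R ∧ T) → S))   [eliminate ↔]
≡ ¬((¬S ∨ (¬S ∧ R ∧ T)) ∧ ((¬S ∧ R ∧ T) → S))   [eliminate →]
≡ ¬((¬S ∨ (¬S ∧ R ∧ T)) ∧ (¬(¬S ∧ R ∧ T) ∨ S))   [eliminate →]
≡ ¬(¬S ∨ (¬S ∧ R ∧ T)) ∨ ¬(¬(¬S ∧ R ∧ T) ∨ S)   [De Morgan]
≡ (¬¬S ∧ ¬(¬S ∧ R ∧ T)) ∨ ¬(¬(¬S ∧ R ∧ T) ∨ S)   [De Morgan]
≡ (S ∧ ¬(¬S ∧ R ∧ T)) ∨ ¬(¬(¬S ∧ R ∧ T) ∨ S)   [double negation]
≡ (S ∧ (¬¬S ∨ ¬R ∨ ¬T)) ∨ ¬(¬(¬S ∧ R ∧ T) ∨ S)   [De Morgan]
≡ (S ∧ (S ∨ ¬R ∨ ¬T)) ∨ ¬(¬(¬S ∧ R ∧ T) ∨ S)   [double negation]
≡ (S ∧ (S ∨ ¬R ∨ ¬T)) ∨ (¬¬(¬S ∧ R ∧ T) ∧ ¬S)   [De Morgan]
≡ (S ∧ (S ∨ ¬R ∨ ¬T)) ∨ (¬S ∧ R ∧ T ∧ ¬S)   [double negation]
≡ (S ∨ ¬S) ∧ (S ∨ R) ∧ (S ∨ T) ∧ (S ∨ ¬S) ∧ (S ∨ ¬R ∨ ¬T ∨ ¬S) ∧ (S ∨ ¬R ∨ ¬T ∨ R) ∧ (S ∨ ¬R ∨ ¬T ∨ T) ∧ (S ∨ ¬R ∨ ¬T ∨ ¬S)   [distribute ∨ over ∧]
≡ (S ∨ R) ∧ (S ∨ T)   [simplify]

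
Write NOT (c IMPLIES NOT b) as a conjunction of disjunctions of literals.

c AND b

NOT (c IMPLIES NOT b)
≡ NOT (NOT c OR NOT b)   — eliminate IMPLIES
≡ NOT NOT c AND NOT NOT b   — De Morgan
≡ c AND NOT NOT b   — double negation
≡ c AND b   — double negation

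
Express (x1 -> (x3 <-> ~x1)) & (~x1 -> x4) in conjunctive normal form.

(~x1 | ~x3) & (x1 | x4)

(x1 -> (x3 <-> ~x1)) & (~x1 -> x4)
≡ (~x1 | (x3 <-> ~x1)) & (~x1 -> x4)   [eliminate ->]
≡ (~x1 | ((x3 -> ~x1) & (~x1 -> x3))) & (~x1 -> x4)   [eliminate <->]
≡ (~x1 | ((~x3 | ~x1) & (~x1 -> x3))) & (~x1 -> x4)   [eliminate ->]
≡ (~x1 | ((~x3 | ~x1) & (~~x1 | x3))) & (~x1 -> x4)   [eliminate ->]
≡ (~x1 | ((~x3 | ~x1) & (~~x1 | x3))) & (~~x1 | x4)   [eliminate ->]
≡ (~x1 | ((~x3 | ~x1) & (x1 | x3))) & (~~x1 | x4)   [double negation]
≡ (~x1 | ((~x3 | ~x1) & (x1 | x3))) & (x1 | x4)   [double negation]
≡ (~x1 | ~x3 | ~x1) & (~x1 | x1 | x3) & (x1 | x4)   [distribute | over &]
≡ (~x1 | ~x3) & (x1 | x4)   [simplify]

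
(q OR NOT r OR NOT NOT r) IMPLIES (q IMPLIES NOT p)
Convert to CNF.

(q OR NOT r OR NOT NOT r) IMPLIES (q IMPLIES NOT p)
⇔ NOT (q OR NOT r OR NOT NOT r) OR (q IMPLIES NOT p)   [eliminate IMPLIES]
⇔ NOT (q OR NOT r OR NOT NOT r) OR NOT q OR NOT p   [eliminate IMPLIES]
⇔ (NOT q AND NOT NOT r AND NOT NOT NOT r) OR NOT q OR NOT p   [De Morgan]
⇔ (NOT q AND r AND NOT NOT NOT r) OR NOT q OR NOT p   [double negation]
⇔ (NOT q AND r AND NOT r) OR NOT q OR NOT p   [double negation]
⇔ (NOT q OR NOT q OR NOT p) AND (r OR NOT q OR NOT p) AND (NOT r OR NOT q OR NOT p)   [distribute OR over AND]
⇔ NOT q OR NOT p   [simplify]

NOT q OR NOT p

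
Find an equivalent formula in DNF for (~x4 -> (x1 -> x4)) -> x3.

(~x4 & x1) | x3

(~x4 -> (x1 -> x4)) -> x3
≡ ~(~x4 -> (x1 -> x4)) | x3   — eliminate ->
≡ ~(~~x4 | (x1 -> x4)) | x3   — eliminate ->
≡ ~(~~x4 | ~x1 | x4) | x3   — eliminate ->
≡ (~~~x4 & ~~x1 & ~x4) | x3   — De Morgan
≡ (~x4 & ~~x1 & ~x4) | x3   — double negation
≡ (~x4 & x1 & ~x4) | x3   — double negation
≡ (~x4 & x1) | x3   — simplify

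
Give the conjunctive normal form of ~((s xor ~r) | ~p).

~((s xor ~r) | ~p)
≡ ~(((s | ~r) & ~(s & ~r)) | ~p)   [expand xor]
≡ ~((s | ~r) & ~(s & ~r)) & ~~p   [De Morgan]
≡ (~(s | ~r) | ~~(s & ~r)) & ~~p   [De Morgan]
≡ ((~s & ~~r) | ~~(s & ~r)) & ~~p   [De Morgan]
≡ ((~s & r) | ~~(s & ~r)) & ~~p   [double negation]
≡ ((~s & r) | (s & ~r)) & ~~p   [double negation]
≡ ((~s & r) | (s & ~r)) & p   [double negation]
≡ (~s | s) & (~s | ~r) & (r | s) & (r | ~r) & p   [distribute | over &]
≡ (~s | ~r) & (r | s) & p   [simplify]

(~s | ~r) & (r | s) & p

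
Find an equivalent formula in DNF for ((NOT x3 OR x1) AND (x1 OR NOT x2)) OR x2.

((NOT x3 OR x1) AND (x1 OR NOT x2)) OR x2
≡ (NOT x3 AND x1) OR (NOT x3 AND NOT x2) OR (x1 AND x1) OR (x1 AND NOT x2) OR x2   (distribute AND over OR)
≡ (NOT x3 AND NOT x2) OR x1 OR x2   (simplify)

(NOT x3 AND NOT x2) OR x1 OR x2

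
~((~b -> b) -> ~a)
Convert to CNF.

b & a

~((~b -> b) -> ~a)
≡ ~(~(~b -> b) | ~a)   [eliminate ->]
≡ ~(~(~~b | b) | ~a)   [eliminate ->]
≡ ~~(~~b | b) & ~~a   [De Morgan]
≡ (~~b | b) & ~~a   [double negation]
≡ (b | b) & ~~a   [double negation]
≡ (b | b) & a   [double negation]
≡ b & a   [simplify]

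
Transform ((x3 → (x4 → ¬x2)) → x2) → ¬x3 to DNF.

¬x2 ∨ ¬x3

((x3 → (x4 → ¬x2)) → x2) → ¬x3
≡ ¬((x3 → (x4 → ¬x2)) → x2) ∨ ¬x3   — eliminate →
≡ ¬(¬(x3 → (x4 → ¬x2)) ∨ x2) ∨ ¬x3   — eliminate →
≡ ¬(¬(¬x3 ∨ (x4 → ¬x2)) ∨ x2) ∨ ¬x3   — eliminate →
≡ ¬(¬(¬x3 ∨ ¬x4 ∨ ¬x2) ∨ x2) ∨ ¬x3   — eliminate →
≡ (¬¬(¬x3 ∨ ¬x4 ∨ ¬x2) ∧ ¬x2) ∨ ¬x3   — De Morgan
≡ ((¬x3 ∨ ¬x4 ∨ ¬x2) ∧ ¬x2) ∨ ¬x3   — double negation
≡ (¬x3 ∧ ¬x2) ∨ (¬x4 ∧ ¬x2) ∨ (¬x2 ∧ ¬x2) ∨ ¬x3   — distribute ∧ over ∨
≡ ¬x2 ∨ ¬x3   — simplify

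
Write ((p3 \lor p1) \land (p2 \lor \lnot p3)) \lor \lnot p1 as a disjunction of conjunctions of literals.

((p3 \lor p1) \land (p2 \lor \lnot p3)) \lor \lnot p1
= (p3 \land p2) \lor (p3 \land \lnot p3) \lor (p1 \land p2) \lor (p1 \land \lnot p3) \lor \lnot p1   [distribute \land over \lor]
= (p3 \land p2) \lor (p1 \land p2) \lor (p1 \land \lnot p3) \lor \lnot p1   [simplify]

(p3 \land p2) \lor (p1 \land p2) \lor (p1 \land \lnot p3) \lor \lnot p1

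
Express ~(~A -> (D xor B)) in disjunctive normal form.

~(~A -> (D xor B))
⇔ ~(~~A | (D xor B))   [eliminate ->]
⇔ ~(~~A | (D & ~B) | (~D & B))   [expand xor]
⇔ ~~~A & ~(D & ~B) & ~(~D & B)   [De Morgan]
⇔ ~A & ~(D & ~B) & ~(~D & B)   [double negation]
⇔ ~A & (~D | ~~B) & ~(~D & B)   [De Morgan]
⇔ ~A & (~D | B) & ~(~D & B)   [double negation]
⇔ ~A & (~D | B) & (~~D | ~B)   [De Morgan]
⇔ ~A & (~D | B) & (D | ~B)   [double negation]
⇔ (~A & ~D & D) | (~A & ~D & ~B) | (~A & B & D) | (~A & B & ~B)   [distribute & over |]
⇔ (~A & ~D & ~B) | (~A & B & D)   [simplify]

(~A & ~D & ~B) | (~A & B & D)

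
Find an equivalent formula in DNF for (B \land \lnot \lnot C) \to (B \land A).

(B \land \lnot \lnot C) \to (B \land A)
≡ \lnot (B \land \lnot \lnot C) \lor (B \land A)   [eliminate \to]
≡ \lnot B \lor \lnot \lnot \lnot C \lor (B \land A)   [De Morgan]
≡ \lnot B \lor \lnot C \lor (B \land A)   [double negation]

\lnot B \lor \lnot C \lor (B \land A)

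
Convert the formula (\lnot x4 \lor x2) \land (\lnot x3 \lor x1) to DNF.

(\lnot x4 \lor x2) \land (\lnot x3 \lor x1)
≡ (\lnot x4 \land \lnot x3) \lor (\lnot x4 \land x1) \lor (x2 \land \lnot x3) \lor (x2 \land x1)   — distribute \land over \lor

(\lnot x4 \land \lnot x3) \lor (\lnot x4 \land x1) \lor (x2 \land \lnot x3) \lor (x2 \land x1)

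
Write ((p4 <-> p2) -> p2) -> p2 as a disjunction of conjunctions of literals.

((p4 <-> p2) -> p2) -> p2
= ~((p4 <-> p2) -> p2) | p2   [eliminate ->]
= ~(~(p4 <-> p2) | p2) | p2   [eliminate ->]
= ~(~((p4 -> p2) & (p2 -> p4)) | p2) | p2   [eliminate <->]
= ~(~((~p4 | p2) & (p2 -> p4)) | p2) | p2   [eliminate ->]
= ~(~((~p4 | p2) & (~p2 | p4)) | p2) | p2   [eliminate ->]
= (~~((~p4 | p2) & (~p2 | p4)) & ~p2) | p2   [De Morgan]
= ((~p4 | p2) & (~p2 | p4) & ~p2) | p2   [double negation]
= (~p4 & ~p2 & ~p2) | (~p4 & p4 & ~p2) | (p2 & ~p2 & ~p2) | (p2 & p4 & ~p2) | p2   [distribute & over |]
= (~p4 & ~p2) | p2   [simplify]

(~p4 & ~p2) | p2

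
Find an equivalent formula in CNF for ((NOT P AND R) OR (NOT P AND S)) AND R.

((NOT P AND R) OR (NOT P AND S)) AND R
⇔ (NOT P OR NOT P) AND (NOT P OR S) AND (R OR NOT P) AND (R OR S) AND R   (distribute OR over AND)
⇔ NOT P AND R   (simplify)

NOT P AND R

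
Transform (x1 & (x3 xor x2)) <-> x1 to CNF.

(x1 & (x3 xor x2)) <-> x1
= ((x1 & (x3 xor x2)) -> x1) & (x1 -> (x1 & (x3 xor x2)))   [eliminate <->]
= (~(x1 & (x3 xor x2)) | x1) & (x1 -> (x1 & (x3 xor x2)))   [eliminate ->]
= (~(x1 & (x3 | x2) & ~(x3 & x2)) | x1) & (x1 -> (x1 & (x3 xor x2)))   [expand xor]
= (~(x1 & (x3 | x2) & ~(x3 & x2)) | x1) & (~x1 | (x1 & (x3 xor x2)))   [eliminate ->]
= (~(x1 & (x3 | x2) & ~(x3 & x2)) | x1) & (~x1 | (x1 & (x3 | x2) & ~(x3 & x2)))   [expand xor]
= (~x1 | ~(x3 | x2) | ~~(x3 & x2) | x1) & (~x1 | (x1 & (x3 | x2) & ~(x3 & x2)))   [De Morgan]
= (~x1 | (~x3 & ~x2) | ~~(x3 & x2) | x1) & (~x1 | (x1 & (x3 | x2) & ~(x3 & x2)))   [De Morgan]
= (~x1 | (~x3 & ~x2) | (x3 & x2) | x1) & (~x1 | (x1 & (x3 | x2) & ~(x3 & x2)))   [double negation]
= (~x1 | (~x3 & ~x2) | (x3 & x2) | x1) & (~x1 | (x1 & (x3 | x2) & (~x3 | ~x2)))   [De Morgan]
= (~x1 | ~x3 | x3 | x1) & (~x1 | ~x3 | x2 | x1) & (~x1 | ~x2 | x3 | x1) & (~x1 | ~x2 | x2 | x1) & (~x1 | x1) & (~x1 | x3 | x2) & (~x1 | ~x3 | ~x2)   [distribute | over &]
= (~x1 | x3 | x2) & (~x1 | ~x3 | ~x2)   [simplify]

(~x1 | x3 | x2) & (~x1 | ~x3 | ~x2)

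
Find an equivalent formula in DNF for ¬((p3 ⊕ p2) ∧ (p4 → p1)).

(¬p3 ∧ ¬p2) ∨ (p2 ∧ p3) ∨ (p4 ∧ ¬p1)

¬((p3 ⊕ p2) ∧ (p4 → p1))
≡ ¬(((p3 ∧ ¬p2) ∨ (¬p3 ∧ p2)) ∧ (p4 → p1))   — expand ⊕
≡ ¬(((p3 ∧ ¬p2) ∨ (¬p3 ∧ p2)) ∧ (¬p4 ∨ p1))   — eliminate →
≡ ¬((p3 ∧ ¬p2) ∨ (¬p3 ∧ p2)) ∨ ¬(¬p4 ∨ p1)   — De Morgan
≡ (¬(p3 ∧ ¬p2) ∧ ¬(¬p3 ∧ p2)) ∨ ¬(¬p4 ∨ p1)   — De Morgan
≡ ((¬p3 ∨ ¬¬p2) ∧ ¬(¬p3 ∧ p2)) ∨ ¬(¬p4 ∨ p1)   — De Morgan
≡ ((¬p3 ∨ p2) ∧ ¬(¬p3 ∧ p2)) ∨ ¬(¬p4 ∨ p1)   — double negation
≡ ((¬p3 ∨ p2) ∧ (¬¬p3 ∨ ¬p2)) ∨ ¬(¬p4 ∨ p1)   — De Morgan
≡ ((¬p3 ∨ p2) ∧ (p3 ∨ ¬p2)) ∨ ¬(¬p4 ∨ p1)   — double negation
≡ ((¬p3 ∨ p2) ∧ (p3 ∨ ¬p2)) ∨ (¬¬p4 ∧ ¬p1)   — De Morgan
≡ ((¬p3 ∨ p2) ∧ (p3 ∨ ¬p2)) ∨ (p4 ∧ ¬p1)   — double negation
≡ (¬p3 ∧ p3) ∨ (¬p3 ∧ ¬p2) ∨ (p2 ∧ p3) ∨ (p2 ∧ ¬p2) ∨ (p4 ∧ ¬p1)   — distribute ∧ over ∨
≡ (¬p3 ∧ ¬p2) ∨ (p2 ∧ p3) ∨ (p4 ∧ ¬p1)   — simplify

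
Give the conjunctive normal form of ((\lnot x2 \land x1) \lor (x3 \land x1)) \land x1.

((\lnot x2 \land x1) \lor (x3 \land x1)) \land x1
= (\lnot x2 \lor x3) \land (\lnot x2 \lor x1) \land (x1 \lor x3) \land (x1 \lor x1) \land x1   [distribute \lor over \land]
= (\lnot x2 \lor x3) \land x1   [simplify]

(\lnot x2 \lor x3) \land x1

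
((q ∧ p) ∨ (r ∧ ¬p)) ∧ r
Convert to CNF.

(q ∨ ¬p) ∧ r

((q ∧ p) ∨ (r ∧ ¬p)) ∧ r
= (q ∨ r) ∧ (q ∨ ¬p) ∧ (p ∨ r) ∧ (p ∨ ¬p) ∧ r
= (q ∨ ¬p) ∧ r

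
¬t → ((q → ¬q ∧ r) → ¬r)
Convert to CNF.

t ∨ q ∨ ¬r

¬t → ((q → ¬q ∧ r) → ¬r)
= ¬¬t ∨ ((q → ¬q ∧ r) → ¬r)
= ¬¬t ∨ ¬(q → ¬q ∧ r) ∨ ¬r
= ¬¬t ∨ ¬(¬q ∨ ¬q ∧ r) ∨ ¬r
= t ∨ ¬(¬q ∨ ¬q ∧ r) ∨ ¬r
= t ∨ ¬¬q ∧ ¬(¬q ∧ r) ∨ ¬r
= t ∨ q ∧ ¬(¬q ∧ r) ∨ ¬r
= t ∨ q ∧ (¬¬q ∨ ¬r) ∨ ¬r
= t ∨ q ∧ (q ∨ ¬r) ∨ ¬r
= (t ∨ q ∨ ¬r) ∧ (t ∨ q ∨ ¬r ∨ ¬r)
= t ∨ q ∨ ¬r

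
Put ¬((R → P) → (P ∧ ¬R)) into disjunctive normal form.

(¬R ∧ ¬P) ∨ (P ∧ R)

¬((R → P) → (P ∧ ¬R))
≡ ¬(¬(R → P) ∨ (P ∧ ¬R))   (eliminate →)
≡ ¬(¬(¬R ∨ P) ∨ (P ∧ ¬R))   (eliminate →)
≡ ¬¬(¬R ∨ P) ∧ ¬(P ∧ ¬R)   (De Morgan)
≡ (¬R ∨ P) ∧ ¬(P ∧ ¬R)   (double negation)
≡ (¬R ∨ P) ∧ (¬P ∨ ¬¬R)   (De Morgan)
≡ (¬R ∨ P) ∧ (¬P ∨ R)   (double negation)
≡ (¬R ∧ ¬P) ∨ (¬R ∧ R) ∨ (P ∧ ¬P) ∨ (P ∧ R)   (distribute ∧ over ∨)
≡ (¬R ∧ ¬P) ∨ (P ∧ R)   (simplify)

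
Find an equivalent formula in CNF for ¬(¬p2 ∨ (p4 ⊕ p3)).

p2 ∧ (¬p4 ∨ p3) ∧ (¬p3 ∨ p4)

¬(¬p2 ∨ (p4 ⊕ p3))
= ¬(¬p2 ∨ ((p4 ∨ p3) ∧ ¬(p4 ∧ p3)))   [expand ⊕]
= ¬¬p2 ∧ ¬((p4 ∨ p3) ∧ ¬(p4 ∧ p3))   [De Morgan]
= p2 ∧ ¬((p4 ∨ p3) ∧ ¬(p4 ∧ p3))   [double negation]
= p2 ∧ (¬(p4 ∨ p3) ∨ ¬¬(p4 ∧ p3))   [De Morgan]
= p2 ∧ ((¬p4 ∧ ¬p3) ∨ ¬¬(p4 ∧ p3))   [De Morgan]
= p2 ∧ ((¬p4 ∧ ¬p3) ∨ (p4 ∧ p3))   [double negation]
= p2 ∧ (¬p4 ∨ p4) ∧ (¬p4 ∨ p3) ∧ (¬p3 ∨ p4) ∧ (¬p3 ∨ p3)   [distribute ∨ over ∧]
= p2 ∧ (¬p4 ∨ p3) ∧ (¬p3 ∨ p4)   [simplify]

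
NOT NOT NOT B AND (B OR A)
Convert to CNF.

NOT B AND (B OR A)

NOT NOT NOT B AND (B OR A)
= NOT B AND (B OR A)   — double negation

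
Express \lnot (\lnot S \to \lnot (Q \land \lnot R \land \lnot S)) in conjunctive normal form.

\lnot S \land Q \land \lnot R

\lnot (\lnot S \to \lnot (Q \land \lnot R \land \lnot S))
≡ \lnot (\lnot \lnot S \lor \lnot (Q \land \lnot R \land \lnot S))   [eliminate \to]
≡ \lnot \lnot \lnot S \land \lnot \lnot (Q \land \lnot R \land \lnot S)   [De Morgan]
≡ \lnot S \land \lnot \lnot (Q \land \lnot R \land \lnot S)   [double negation]
≡ \lnot S \land Q \land \lnot R \land \lnot S   [double negation]
≡ \lnot S \land Q \land \lnot R   [simplify]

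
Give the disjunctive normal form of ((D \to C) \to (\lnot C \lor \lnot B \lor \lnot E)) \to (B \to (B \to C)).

\lnot B \lor C

((D \to C) \to (\lnot C \lor \lnot B \lor \lnot E)) \to (B \to (B \to C))
≡ \lnot ((D \to C) \to (\lnot C \lor \lnot B \lor \lnot E)) \lor (B \to (B \to C))   [eliminate \to]
≡ \lnot (\lnot (D \to C) \lor \lnot C \lor \lnot B \lor \lnot E) \lor (B \to (B \to C))   [eliminate \to]
≡ \lnot (\lnot (\lnot D \lor C) \lor \lnot C \lor \lnot B \lor \lnot E) \lor (B \to (B \to C))   [eliminate \to]
≡ \lnot (\lnot (\lnot D \lor C) \lor \lnot C \lor \lnot B \lor \lnot E) \lor \lnot B \lor (B \to C)   [eliminate \to]
≡ \lnot (\lnot (\lnot D \lor C) \lor \lnot C \lor \lnot B \lor \lnot E) \lor \lnot B \lor \lnot B \lor C   [eliminate \to]
≡ (\lnot \lnot (\lnot D \lor C) \land \lnot \lnot C \land \lnot \lnot B \land \lnot \lnot E) \lor \lnot B \lor \lnot B \lor C   [De Morgan]
≡ ((\lnot D \lor C) \land \lnot \lnot C \land \lnot \lnot B \land \lnot \lnot E) \lor \lnot B \lor \lnot B \lor C   [double negation]
≡ ((\lnot D \lor C) \land C \land \lnot \lnot B \land \lnot \lnot E) \lor \lnot B \lor \lnot B \lor C   [double negation]
≡ ((\lnot D \lor C) \land C \land B \land \lnot \lnot E) \lor \lnot B \lor \lnot B \lor C   [double negation]
≡ ((\lnot D \lor C) \land C \land B \land E) \lor \lnot B \lor \lnot B \lor C   [double negation]
≡ (\lnot D \land C \land B \land E) \lor (C \land C \land B \land E) \lor \lnot B \lor \lnot B \lor C   [distribute \land over \lor]
≡ \lnot B \lor C   [simplify]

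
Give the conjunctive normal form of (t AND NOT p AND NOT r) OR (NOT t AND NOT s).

(t AND NOT p AND NOT r) OR (NOT t AND NOT s)
≡ (t OR NOT t) AND (t OR NOT s) AND (NOT p OR NOT t) AND (NOT p OR NOT s) AND (NOT r OR NOT t) AND (NOT r OR NOT s)   [distribute OR over AND]
≡ (t OR NOT s) AND (NOT p OR NOT t) AND (NOT p OR NOT s) AND (NOT r OR NOT t) AND (NOT r OR NOT s)   [simplify]

(t OR NOT s) AND (NOT p OR NOT t) AND (NOT p OR NOT s) AND (NOT r OR NOT t) AND (NOT r OR NOT s)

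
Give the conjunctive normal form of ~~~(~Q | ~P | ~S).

Q & P & S

~~~(~Q | ~P | ~S)
⇔ ~(~Q | ~P | ~S)
⇔ ~~Q & ~~P & ~~S
⇔ Q & ~~P & ~~S
⇔ Q & P & ~~S
⇔ Q & P & S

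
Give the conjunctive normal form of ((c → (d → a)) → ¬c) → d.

c ∨ d

((c → (d → a)) → ¬c) → d
⇔ ¬((c → (d → a)) → ¬c) ∨ d
⇔ ¬(¬(c → (d → a)) ∨ ¬c) ∨ d
⇔ ¬(¬(¬c ∨ (d → a)) ∨ ¬c) ∨ d
⇔ ¬(¬(¬c ∨ ¬d ∨ a) ∨ ¬c) ∨ d
⇔ (¬¬(¬c ∨ ¬d ∨ a) ∧ ¬¬c) ∨ d
⇔ ((¬c ∨ ¬d ∨ a) ∧ ¬¬c) ∨ d
⇔ ((¬c ∨ ¬d ∨ a) ∧ c) ∨ d
⇔ (¬c ∨ ¬d ∨ a ∨ d) ∧ (c ∨ d)
⇔ c ∨ d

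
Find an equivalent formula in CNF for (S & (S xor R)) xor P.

(S | P) & (~S | ~R | P) & (~S | R | ~P)

(S & (S xor R)) xor P
≡ ((S & (S xor R)) | P) & ~(S & (S xor R) & P)   — expand xor
≡ ((S & (S | R) & ~(S & R)) | P) & ~(S & (S xor R) & P)   — expand xor
≡ ((S & (S | R) & ~(S & R)) | P) & ~(S & (S | R) & ~(S & R) & P)   — expand xor
≡ ((S & (S | R) & (~S | ~R)) | P) & ~(S & (S | R) & ~(S & R) & P)   — De Morgan
≡ ((S & (S | R) & (~S | ~R)) | P) & (~S | ~(S | R) | ~~(S & R) | ~P)   — De Morgan
≡ ((S & (S | R) & (~S | ~R)) | P) & (~S | (~S & ~R) | ~~(S & R) | ~P)   — De Morgan
≡ ((S & (S | R) & (~S | ~R)) | P) & (~S | (~S & ~R) | (S & R) | ~P)   — double negation
≡ (S | P) & (S | R | P) & (~S | ~R | P) & (~S | ~S | S | ~P) & (~S | ~S | R | ~P) & (~S | ~R | S | ~P) & (~S | ~R | R | ~P)   — distribute | over &
≡ (S | P) & (~S | ~R | P) & (~S | R | ~P)   — simplify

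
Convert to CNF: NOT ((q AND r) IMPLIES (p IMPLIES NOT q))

q AND r AND p

NOT ((q AND r) IMPLIES (p IMPLIES NOT q))
= NOT (NOT (q AND r) OR (p IMPLIES NOT q))   — eliminate IMPLIES
= NOT (NOT (q AND r) OR NOT p OR NOT q)   — eliminate IMPLIES
= NOT NOT (q AND r) AND NOT NOT p AND NOT NOT q   — De Morgan
= q AND r AND NOT NOT p AND NOT NOT q   — double negation
= q AND r AND p AND NOT NOT q   — double negation
= q AND r AND p AND q   — double negation
= q AND r AND p   — simplify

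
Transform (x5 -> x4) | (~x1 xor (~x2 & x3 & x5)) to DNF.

~x5 | x4 | (~x1 & x2) | (~x1 & ~x3) | (x1 & ~x2 & x3 & x5)

(x5 -> x4) | (~x1 xor (~x2 & x3 & x5))
= ~x5 | x4 | (~x1 xor (~x2 & x3 & x5))   [eliminate ->]
= ~x5 | x4 | (~x1 & ~(~x2 & x3 & x5)) | (~~x1 & ~x2 & x3 & x5)   [expand xor]
= ~x5 | x4 | (~x1 & (~~x2 | ~x3 | ~x5)) | (~~x1 & ~x2 & x3 & x5)   [De Morgan]
= ~x5 | x4 | (~x1 & (x2 | ~x3 | ~x5)) | (~~x1 & ~x2 & x3 & x5)   [double negation]
= ~x5 | x4 | (~x1 & (x2 | ~x3 | ~x5)) | (x1 & ~x2 & x3 & x5)   [double negation]
= ~x5 | x4 | (~x1 & x2) | (~x1 & ~x3) | (~x1 & ~x5) | (x1 & ~x2 & x3 & x5)   [distribute & over |]
= ~x5 | x4 | (~x1 & x2) | (~x1 & ~x3) | (x1 & ~x2 & x3 & x5)   [simplify]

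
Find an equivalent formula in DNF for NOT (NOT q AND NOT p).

q OR p

NOT (NOT q AND NOT p)
≡ NOT NOT q OR NOT NOT p   (De Morgan)
≡ q OR NOT NOT p   (double negation)
≡ q OR p   (double negation)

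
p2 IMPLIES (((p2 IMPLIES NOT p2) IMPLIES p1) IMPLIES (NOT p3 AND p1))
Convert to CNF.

p2 IMPLIES (((p2 IMPLIES NOT p2) IMPLIES p1) IMPLIES (NOT p3 AND p1))
≡ NOT p2 OR (((p2 IMPLIES NOT p2) IMPLIES p1) IMPLIES (NOT p3 AND p1))   — eliminate IMPLIES
≡ NOT p2 OR NOT ((p2 IMPLIES NOT p2) IMPLIES p1) OR (NOT p3 AND p1)   — eliminate IMPLIES
≡ NOT p2 OR NOT (NOT (p2 IMPLIES NOT p2) OR p1) OR (NOT p3 AND p1)   — eliminate IMPLIES
≡ NOT p2 OR NOT (NOT (NOT p2 OR NOT p2) OR p1) OR (NOT p3 AND p1)   — eliminate IMPLIES
≡ NOT p2 OR (NOT NOT (NOT p2 OR NOT p2) AND NOT p1) OR (NOT p3 AND p1)   — De Morgan
≡ NOT p2 OR ((NOT p2 OR NOT p2) AND NOT p1) OR (NOT p3 AND p1)   — double negation
≡ (NOT p2 OR NOT p2 OR NOT p2 OR NOT p3) AND (NOT p2 OR NOT p2 OR NOT p2 OR p1) AND (NOT p2 OR NOT p1 OR NOT p3) AND (NOT p2 OR NOT p1 OR p1)   — distribute OR over AND
≡ (NOT p2 OR NOT p3) AND (NOT p2 OR p1)   — simplify

(NOT p2 OR NOT p3) AND (NOT p2 OR p1)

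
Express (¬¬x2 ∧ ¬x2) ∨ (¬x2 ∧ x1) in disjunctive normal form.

¬x2 ∧ x1

(¬¬x2 ∧ ¬x2) ∨ (¬x2 ∧ x1)
≡ (x2 ∧ ¬x2) ∨ (¬x2 ∧ x1)   [double negation]
≡ ¬x2 ∧ x1   [simplify]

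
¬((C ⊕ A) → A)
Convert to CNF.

¬((C ⊕ A) → A)
≡ ¬(¬(C ⊕ A) ∨ A)
≡ ¬(¬((C ∨ A) ∧ ¬(C ∧ A)) ∨ A)
≡ ¬¬((C ∨ A) ∧ ¬(C ∧ A)) ∧ ¬A
≡ (C ∨ A) ∧ ¬(C ∧ A) ∧ ¬A
≡ (C ∨ A) ∧ (¬C ∨ ¬A) ∧ ¬A
≡ (C ∨ A) ∧ ¬A

(C ∨ A) ∧ ¬A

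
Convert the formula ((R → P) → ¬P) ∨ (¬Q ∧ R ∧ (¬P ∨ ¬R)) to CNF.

((R → P) → ¬P) ∨ (¬Q ∧ R ∧ (¬P ∨ ¬R))
≡ ¬(R → P) ∨ ¬P ∨ (¬Q ∧ R ∧ (¬P ∨ ¬R))
≡ ¬(¬R ∨ P) ∨ ¬P ∨ (¬Q ∧ R ∧ (¬P ∨ ¬R))
≡ (¬¬R ∧ ¬P) ∨ ¬P ∨ (¬Q ∧ R ∧ (¬P ∨ ¬R))
≡ (R ∧ ¬P) ∨ ¬P ∨ (¬Q ∧ R ∧ (¬P ∨ ¬R))
≡ (R ∨ ¬P ∨ ¬Q) ∧ (R ∨ ¬P ∨ R) ∧ (R ∨ ¬P ∨ ¬P ∨ ¬R) ∧ (¬P ∨ ¬P ∨ ¬Q) ∧ (¬P ∨ ¬P ∨ R) ∧ (¬P ∨ ¬P ∨ ¬P ∨ ¬R)
≡ (R ∨ ¬P) ∧ (¬P ∨ ¬Q) ∧ (¬P ∨ ¬R)

(R ∨ ¬P) ∧ (¬P ∨ ¬Q) ∧ (¬P ∨ ¬R)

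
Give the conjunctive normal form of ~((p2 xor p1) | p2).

(~p1 | p2) & ~p2

~((p2 xor p1) | p2)
≡ ~(((p2 | p1) & ~(p2 & p1)) | p2)
≡ ~((p2 | p1) & ~(p2 & p1)) & ~p2
≡ (~(p2 | p1) | ~~(p2 & p1)) & ~p2
≡ ((~p2 & ~p1) | ~~(p2 & p1)) & ~p2
≡ ((~p2 & ~p1) | (p2 & p1)) & ~p2
≡ (~p2 | p2) & (~p2 | p1) & (~p1 | p2) & (~p1 | p1) & ~p2
≡ (~p1 | p2) & ~p2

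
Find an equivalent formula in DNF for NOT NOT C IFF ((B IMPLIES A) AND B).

NOT NOT C IFF ((B IMPLIES A) AND B)
= (NOT NOT C IMPLIES ((B IMPLIES A) AND B)) AND (((B IMPLIES A) AND B) IMPLIES NOT NOT C)
= (NOT NOT NOT C OR ((B IMPLIES A) AND B)) AND (((B IMPLIES A) AND B) IMPLIES NOT NOT C)
= (NOT NOT NOT C OR ((NOT B OR A) AND B)) AND (((B IMPLIES A) AND B) IMPLIES NOT NOT C)
= (NOT NOT NOT C OR ((NOT B OR A) AND B)) AND (NOT ((B IMPLIES A) AND B) OR NOT NOT C)
= (NOT NOT NOT C OR ((NOT B OR A) AND B)) AND (NOT ((NOT B OR A) AND B) OR NOT NOT C)
= (NOT C OR ((NOT B OR A) AND B)) AND (NOT ((NOT B OR A) AND B) OR NOT NOT C)
= (NOT C OR ((NOT B OR A) AND B)) AND (NOT (NOT B OR A) OR NOT B OR NOT NOT C)
= (NOT C OR ((NOT B OR A) AND B)) AND ((NOT NOT B AND NOT A) OR NOT B OR NOT NOT C)
= (NOT C OR ((NOT B OR A) AND B)) AND ((B AND NOT A) OR NOT B OR NOT NOT C)
= (NOT C OR ((NOT B OR A) AND B)) AND ((B AND NOT A) OR NOT B OR C)
= (NOT C AND B AND NOT A) OR (NOT C AND NOT B) OR (NOT C AND C) OR (NOT B AND B AND B AND NOT A) OR (NOT B AND B AND NOT B) OR (NOT B AND B AND C) OR (A AND B AND B AND NOT A) OR (A AND B AND NOT B) OR (A AND B AND C)
= (NOT C AND B AND NOT A) OR (NOT C AND NOT B) OR (A AND B AND C)

(NOT C AND B AND NOT A) OR (NOT C AND NOT B) OR (A AND B AND C)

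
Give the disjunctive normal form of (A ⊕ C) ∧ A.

(A ⊕ C) ∧ A
⇔ ((A ∧ ¬C) ∨ (¬A ∧ C)) ∧ A   [expand ⊕]
⇔ (A ∧ ¬C ∧ A) ∨ (¬A ∧ C ∧ A)   [distribute ∧ over ∨]
⇔ A ∧ ¬C   [simplify]

A ∧ ¬C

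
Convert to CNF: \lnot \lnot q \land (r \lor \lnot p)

\lnot \lnot q \land (r \lor \lnot p)
= q \land (r \lor \lnot p)   [double negation]

q \land (r \lor \lnot p)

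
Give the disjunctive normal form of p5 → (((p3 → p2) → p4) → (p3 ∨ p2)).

p5 → (((p3 → p2) → p4) → (p3 ∨ p2))
≡ ¬p5 ∨ (((p3 → p2) → p4) → (p3 ∨ p2))   [eliminate →]
≡ ¬p5 ∨ ¬((p3 → p2) → p4) ∨ p3 ∨ p2   [eliminate →]
≡ ¬p5 ∨ ¬(¬(p3 → p2) ∨ p4) ∨ p3 ∨ p2   [eliminate →]
≡ ¬p5 ∨ ¬(¬(¬p3 ∨ p2) ∨ p4) ∨ p3 ∨ p2   [eliminate →]
≡ ¬p5 ∨ (¬¬(¬p3 ∨ p2) ∧ ¬p4) ∨ p3 ∨ p2   [De Morgan]
≡ ¬p5 ∨ ((¬p3 ∨ p2) ∧ ¬p4) ∨ p3 ∨ p2   [double negation]
≡ ¬p5 ∨ (¬p3 ∧ ¬p4) ∨ (p2 ∧ ¬p4) ∨ p3 ∨ p2   [distribute ∧ over ∨]
≡ ¬p5 ∨ (¬p3 ∧ ¬p4) ∨ p3 ∨ p2   [simplify]

¬p5 ∨ (¬p3 ∧ ¬p4) ∨ p3 ∨ p2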